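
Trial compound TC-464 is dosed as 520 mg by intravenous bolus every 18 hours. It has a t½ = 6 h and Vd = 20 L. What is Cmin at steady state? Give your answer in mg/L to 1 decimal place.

3.7 mg/L

The dosing interval is 3 half-lives, so f = 2^(−3) = 0.125.
Accumulation ratio R = 1/(1 − f) = 1/0.875 = 8/7.
Single-dose peak C₀ = D/Vd = 520/20 = 26 mg/L.
Steady-state peak Cmax,ss = C₀·R = 26 × 8/7 ≈ 29.714 mg/L.
Steady-state trough Cmin,ss = Cmax,ss·f ≈ 29.714 × 0.125 ≈ 3.714 mg/L.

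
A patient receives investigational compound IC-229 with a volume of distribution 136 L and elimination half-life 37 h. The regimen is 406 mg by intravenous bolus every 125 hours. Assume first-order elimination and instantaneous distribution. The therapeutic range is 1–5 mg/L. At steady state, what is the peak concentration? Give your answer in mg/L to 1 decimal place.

3.3 mg/L

τ/t½ = 125/37 ≈ 3.3784, so fraction remaining f = (1/2)^(125/37) ≈ 0.0962.
Accumulation ratio R = 1/(1 − f) ≈ 1/0.9038 ≈ 1.1064.
Each bolus raises the concentration by D/Vd = 406/136 ≈ 2.985 mg/L.
Steady-state peak Cmax,ss = C₀·R ≈ 2.985 × 1.1064 ≈ 3.303 mg/L.
Peak 3.3 mg/L vs MTC 5 mg/L: below toxic threshold.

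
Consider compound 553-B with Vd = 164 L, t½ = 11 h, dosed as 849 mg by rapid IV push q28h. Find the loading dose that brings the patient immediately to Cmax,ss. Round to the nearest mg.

1024 mg

f = (1/2)^(28/11) ≈ 0.171294; accumulation ratio R = 1/(1−f) ≈ 1.20670.
Loading dose to hit Cmax,ss on first dose: D_load = D_maint·R ≈ 849 × 1.20670 ≈ 1024.49 mg.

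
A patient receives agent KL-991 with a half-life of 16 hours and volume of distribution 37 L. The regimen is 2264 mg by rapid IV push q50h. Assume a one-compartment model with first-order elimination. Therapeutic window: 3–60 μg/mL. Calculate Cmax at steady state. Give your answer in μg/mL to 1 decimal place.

τ/t½ = 50/16 ≈ 3.125, so fraction remaining f = (1/2)^(50/16) ≈ 0.1146.
Accumulation ratio R = 1/(1 − f) ≈ 1/0.8854 ≈ 1.1294.
Single-dose peak C₀ = D/Vd = 2264/37 ≈ 61.189 μg/mL.
Steady-state peak Cmax,ss = C₀·R ≈ 61.189 × 1.1294 ≈ 69.107 μg/mL.
Peak 69.1 μg/mL vs MTC 60 μg/mL: exceeds toxic threshold.

69.1 μg/mL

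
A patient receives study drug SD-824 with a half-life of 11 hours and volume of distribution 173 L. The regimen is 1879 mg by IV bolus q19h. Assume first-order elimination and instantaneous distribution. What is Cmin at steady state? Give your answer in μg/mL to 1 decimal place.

4.7 μg/mL

τ/t½ = 19/11 ≈ 1.7273, so fraction remaining f = (1/2)^(19/11) ≈ 0.3020.
At steady state, accumulation factor R = 1/(1 − e^(−kτ)) ≈ 1.4327.
Single-dose peak C₀ = D/Vd = 1879/173 ≈ 10.861 μg/mL.
Cmax,ss = C₀/(1 − f) ≈ 10.861/0.6980 ≈ 15.560 μg/mL.
One interval later, Cmin,ss = Cmax,ss·e^(−kτ) ≈ 15.560 × 0.3020 ≈ 4.699 μg/mL.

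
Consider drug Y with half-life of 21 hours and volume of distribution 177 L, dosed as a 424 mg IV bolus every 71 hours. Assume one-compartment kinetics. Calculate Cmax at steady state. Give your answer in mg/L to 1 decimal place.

2.6 mg/L

Over one 71-h interval, 71/21 ≈ 3.381 half-lives elapse, leaving f ≈ 0.0960 of each dose.
Accumulation ratio R = 1/(1 − f) ≈ 1/0.9040 ≈ 1.1062.
Each bolus raises the concentration by D/Vd = 424/177 ≈ 2.395 mg/L.
Steady-state peak Cmax,ss = C₀·R ≈ 2.395 × 1.1062 ≈ 2.649 mg/L.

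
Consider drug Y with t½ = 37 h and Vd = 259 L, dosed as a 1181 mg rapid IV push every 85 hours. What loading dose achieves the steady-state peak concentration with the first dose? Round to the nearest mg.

1483 mg

f = (1/2)^(85/37) ≈ 0.203444; accumulation ratio R = 1/(1−f) ≈ 1.25540.
Loading dose to hit Cmax,ss on first dose: D_load = D_maint·R ≈ 1181 × 1.25540 ≈ 1482.63 mg.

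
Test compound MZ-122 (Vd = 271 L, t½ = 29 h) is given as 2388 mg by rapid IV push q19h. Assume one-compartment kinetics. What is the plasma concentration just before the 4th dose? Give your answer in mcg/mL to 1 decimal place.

f = (1/2)^(τ/t½) = (1/2)^(19/29) ≈ 0.6350.
C₀ = D/Vd = 2388/271 ≈ 8.812 mcg/mL.
Before the 4th dose, 3 doses have been given. Superposition: Cmin = C₀·(f + f² + … + f^3).
≈ 8.812 × (0.6350 + 0.4032 + 0.2560) ≈ 8.812 × 1.2942 ≈ 11.404 mcg/mL.

11.4 mcg/mL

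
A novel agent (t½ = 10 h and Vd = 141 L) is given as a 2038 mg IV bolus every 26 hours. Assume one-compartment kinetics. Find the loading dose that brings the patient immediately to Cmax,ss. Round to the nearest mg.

f = (1/2)^(26/10) ≈ 0.164938; accumulation ratio R = 1/(1−f) ≈ 1.19752.
Loading dose to hit Cmax,ss on first dose: D_load = D_maint·R ≈ 2038 × 1.19752 ≈ 2440.55 mg.

2441 mg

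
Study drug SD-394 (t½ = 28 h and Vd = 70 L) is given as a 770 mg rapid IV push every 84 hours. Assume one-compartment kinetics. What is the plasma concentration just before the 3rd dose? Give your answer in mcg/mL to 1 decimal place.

1.5 mcg/mL

f = (1/2)^(τ/t½) = (1/2)^(84/28) ≈ 0.1250.
C₀ = D/Vd = 770/70 ≈ 11.000 mcg/mL.
Before the 3rd dose, 2 doses have been given. Superposition: Cmin = C₀·(f + f²).
≈ 11.000 × (0.1250 + 0.0156) ≈ 11.000 × 0.1406 ≈ 1.547 mcg/mL.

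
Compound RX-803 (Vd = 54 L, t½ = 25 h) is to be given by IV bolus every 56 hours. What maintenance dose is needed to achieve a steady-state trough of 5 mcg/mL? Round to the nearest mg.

τ/t½ = 56/25 ≈ 2.24, so f = (1/2)^(56/25) ≈ 0.211686.
Cmin,ss = (D/Vd)·f/(1−f), so D = Cmin,ss·Vd·(1−f)/f.
D = 5 × 54 × (1−f)/f ≈ 5 × 54 × 3.72398 ≈ 1005.47 mg.

1005 mg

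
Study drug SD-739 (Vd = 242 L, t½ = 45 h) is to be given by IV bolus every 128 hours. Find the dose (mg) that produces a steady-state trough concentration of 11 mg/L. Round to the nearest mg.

τ/t½ = 128/45 ≈ 2.8444, so f = (1/2)^(128/45) ≈ 0.139231.
Cmin,ss = (D/Vd)·f/(1−f), so D = Cmin,ss·Vd·(1−f)/f.
D = 11 × 242 × (1−f)/f ≈ 11 × 242 × 6.18231 ≈ 16457.31 mg.

16457 mg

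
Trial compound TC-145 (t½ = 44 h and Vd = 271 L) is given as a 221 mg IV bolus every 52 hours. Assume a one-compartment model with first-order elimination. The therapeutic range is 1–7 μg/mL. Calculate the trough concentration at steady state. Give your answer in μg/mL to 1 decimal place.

Over one 52-h interval, 52/44 ≈ 1.1818 half-lives elapse, leaving f ≈ 0.4408 of each dose.
Accumulation ratio R = 1/(1 − f) ≈ 1/0.5592 ≈ 1.7883.
Each bolus raises the concentration by D/Vd = 221/271 ≈ 0.815 μg/mL.
Cmax,ss = C₀/(1 − f) ≈ 0.815/0.5592 ≈ 1.457 μg/mL.
Steady-state trough Cmin,ss = Cmax,ss·f ≈ 1.457 × 0.4408 ≈ 0.642 μg/mL.
Trough 0.6 μg/mL vs MEC 1 μg/mL: subtherapeutic.

0.6 μg/mL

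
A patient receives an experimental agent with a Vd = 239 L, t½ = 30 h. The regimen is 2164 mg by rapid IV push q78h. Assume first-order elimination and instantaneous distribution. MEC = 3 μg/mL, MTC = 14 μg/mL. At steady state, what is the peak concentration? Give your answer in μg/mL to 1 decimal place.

τ/t½ = 78/30 ≈ 2.6, so fraction remaining f = (1/2)^(78/30) ≈ 0.1649.
At steady state, accumulation factor R = 1/(1 − e^(−kτ)) ≈ 1.1975.
Each bolus raises the concentration by D/Vd = 2164/239 ≈ 9.054 μg/mL.
Steady-state peak Cmax,ss = C₀·R ≈ 9.054 × 1.1975 ≈ 10.842 μg/mL.
Peak 10.8 μg/mL vs MTC 14 μg/mL: below toxic threshold.

10.8 μg/mL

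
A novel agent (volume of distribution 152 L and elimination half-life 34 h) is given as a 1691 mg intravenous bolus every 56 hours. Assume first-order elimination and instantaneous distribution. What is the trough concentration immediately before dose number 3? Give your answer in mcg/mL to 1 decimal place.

4.7 mcg/mL

f = (1/2)^(τ/t½) = (1/2)^(56/34) ≈ 0.3193.
C₀ = D/Vd = 1691/152 ≈ 11.125 mcg/mL.
Before the 3rd dose, 2 doses have been given. Superposition: Cmin = C₀·(f + f²).
≈ 11.125 × (0.3193 + 0.1020) ≈ 11.125 × 0.4213 ≈ 4.687 mcg/mL.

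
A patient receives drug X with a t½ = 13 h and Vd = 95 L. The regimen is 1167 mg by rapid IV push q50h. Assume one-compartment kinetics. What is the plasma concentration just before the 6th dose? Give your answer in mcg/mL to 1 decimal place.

0.9 mcg/mL

f = (1/2)^(τ/t½) = (1/2)^(50/13) ≈ 0.0695.
C₀ = D/Vd = 1167/95 ≈ 12.284 mcg/mL.
Before the 6th dose, 5 doses have been given. Superposition: Cmin = C₀·(f + f² + … + f^5).
≈ 12.284 × (0.0695 + 0.0048 + 0.0003 + 0.0000 + 0.0000) ≈ 12.284 × 0.0746 ≈ 0.916 mcg/mL.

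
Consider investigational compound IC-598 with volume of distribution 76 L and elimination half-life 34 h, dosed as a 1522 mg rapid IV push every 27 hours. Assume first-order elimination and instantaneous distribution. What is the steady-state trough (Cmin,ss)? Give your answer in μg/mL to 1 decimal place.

k = ln2/t½ = ln2/34 ≈ 0.020387 h⁻¹; fraction remaining f = e^(−kτ) = e^(−0.020387×27) ≈ 0.5767.
Single-dose peak C₀ = D/Vd = 1522/76 ≈ 20.026 μg/mL.
Steady-state trough Cmin,ss = C₀·f/(1−f) ≈ 20.026 × 0.5767/0.4233 ≈ 27.283 μg/mL.

27.3 μg/mL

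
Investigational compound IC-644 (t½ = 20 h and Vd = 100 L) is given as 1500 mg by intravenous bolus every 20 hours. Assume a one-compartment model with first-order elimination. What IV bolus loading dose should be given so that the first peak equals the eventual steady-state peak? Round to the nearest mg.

f = (1/2)^(20/20) ≈ 0.500000; accumulation ratio R = 1/(1−f) ≈ 2.00000.
Loading dose to hit Cmax,ss on first dose: D_load = D_maint·R ≈ 1500 × 2.00000 ≈ 3000.00 mg.

3000 mg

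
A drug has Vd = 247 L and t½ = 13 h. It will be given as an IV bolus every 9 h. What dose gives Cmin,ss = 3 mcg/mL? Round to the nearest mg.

τ/t½ = 9/13 ≈ 0.69231, so f = (1/2)^(9/13) ≈ 0.618863.
Cmin,ss = (D/Vd)·f/(1−f), so D = Cmin,ss·Vd·(1−f)/f.
D = 3 × 247 × (1−f)/f ≈ 3 × 247 × 0.61587 ≈ 456.36 mg.

456 mg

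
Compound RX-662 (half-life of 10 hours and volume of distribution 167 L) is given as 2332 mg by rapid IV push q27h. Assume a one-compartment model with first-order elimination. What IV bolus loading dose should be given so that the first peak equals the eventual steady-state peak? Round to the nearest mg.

2756 mg

f = (1/2)^(27/10) ≈ 0.153893; accumulation ratio R = 1/(1−f) ≈ 1.18188.
Loading dose to hit Cmax,ss on first dose: D_load = D_maint·R ≈ 2332 × 1.18188 ≈ 2756.14 mg.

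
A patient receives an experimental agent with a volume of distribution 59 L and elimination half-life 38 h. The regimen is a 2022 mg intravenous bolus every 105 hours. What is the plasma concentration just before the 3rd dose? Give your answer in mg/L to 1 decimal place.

5.8 mg/L

f = (1/2)^(τ/t½) = (1/2)^(105/38) ≈ 0.1473.
C₀ = D/Vd = 2022/59 ≈ 34.271 mg/L.
Before the 3rd dose, 2 doses have been given. Superposition: Cmin = C₀·(f + f²).
≈ 34.271 × (0.1473 + 0.0217) ≈ 34.271 × 0.1690 ≈ 5.792 mg/L.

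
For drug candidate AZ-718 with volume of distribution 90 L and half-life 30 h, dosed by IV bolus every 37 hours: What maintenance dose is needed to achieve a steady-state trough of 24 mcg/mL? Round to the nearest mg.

τ/t½ = 37/30 ≈ 1.2333, so f = (1/2)^(37/30) ≈ 0.425334.
Cmin,ss = (D/Vd)·f/(1−f), so D = Cmin,ss·Vd·(1−f)/f.
D = 24 × 90 × (1−f)/f ≈ 24 × 90 × 1.35109 ≈ 2918.35 mg.

2918 mg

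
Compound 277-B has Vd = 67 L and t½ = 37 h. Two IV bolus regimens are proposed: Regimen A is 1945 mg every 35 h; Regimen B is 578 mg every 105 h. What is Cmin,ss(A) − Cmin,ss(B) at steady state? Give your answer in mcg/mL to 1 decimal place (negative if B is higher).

29.9 mcg/mL

Regimen A: f = (1/2)^(35/37) ≈ 0.5191; Cmin,ss = (1945/67)·f/(1−f) ≈ 31.336 mcg/mL.
Regimen B: f = (1/2)^(105/37) ≈ 0.1399; Cmin,ss = (578/67)·f/(1−f) ≈ 1.403 mcg/mL.
Difference ≈ 31.336 − 1.403 ≈ 29.933 mcg/mL.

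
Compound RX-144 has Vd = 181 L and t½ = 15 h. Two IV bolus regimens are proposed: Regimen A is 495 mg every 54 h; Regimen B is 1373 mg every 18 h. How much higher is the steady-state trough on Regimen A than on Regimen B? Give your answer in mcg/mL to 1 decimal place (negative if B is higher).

Regimen A: f = (1/2)^(54/15) ≈ 0.0825; Cmin,ss = (495/181)·f/(1−f) ≈ 0.246 mcg/mL.
Regimen B: f = (1/2)^(18/15) ≈ 0.4353; Cmin,ss = (1373/181)·f/(1−f) ≈ 5.847 mcg/mL.
Difference ≈ 0.246 − 5.847 ≈ -5.601 mcg/mL.

-5.6 mcg/mL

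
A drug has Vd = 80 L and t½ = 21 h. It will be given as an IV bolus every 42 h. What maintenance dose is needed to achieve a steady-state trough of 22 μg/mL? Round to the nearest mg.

τ/t½ = 42/21 ≈ 2, so f = (1/2)^(42/21) ≈ 0.250000.
Cmin,ss = (D/Vd)·f/(1−f), so D = Cmin,ss·Vd·(1−f)/f.
D = 22 × 80 × (1−f)/f ≈ 22 × 80 × 3.00000 ≈ 5280.00 mg.

5280 mg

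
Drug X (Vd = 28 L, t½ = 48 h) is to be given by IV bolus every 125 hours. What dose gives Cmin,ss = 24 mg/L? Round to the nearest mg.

τ/t½ = 125/48 ≈ 2.6042, so f = (1/2)^(125/48) ≈ 0.164463.
Cmin,ss = (D/Vd)·f/(1−f), so D = Cmin,ss·Vd·(1−f)/f.
D = 24 × 28 × (1−f)/f ≈ 24 × 28 × 5.08039 ≈ 3414.02 mg.

3414 mg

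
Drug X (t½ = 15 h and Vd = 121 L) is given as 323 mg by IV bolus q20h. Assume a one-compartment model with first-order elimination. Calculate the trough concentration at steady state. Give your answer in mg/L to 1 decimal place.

Over one 20-h interval, 20/15 ≈ 1.3333 half-lives elapse, leaving f ≈ 0.3969 of each dose.
Accumulation ratio R = 1/(1 − f) ≈ 1/0.6031 ≈ 1.6581.
Single-dose peak C₀ = D/Vd = 323/121 ≈ 2.669 mg/L.
Steady-state peak Cmax,ss = C₀·R ≈ 2.669 × 1.6581 ≈ 4.425 mg/L.
Steady-state trough Cmin,ss = Cmax,ss·f ≈ 4.425 × 0.3969 ≈ 1.756 mg/L.

1.8 mg/L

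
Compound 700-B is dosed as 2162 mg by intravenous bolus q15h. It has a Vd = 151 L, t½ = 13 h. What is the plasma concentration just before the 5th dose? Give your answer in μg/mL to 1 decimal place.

11.2 μg/mL

f = (1/2)^(τ/t½) = (1/2)^(15/13) ≈ 0.4494.
C₀ = D/Vd = 2162/151 ≈ 14.318 μg/mL.
Before the 5th dose, 4 doses have been given. Superposition: Cmin = C₀·(f + f² + … + f^4).
≈ 14.318 × (0.4494 + 0.2020 + 0.0908 + 0.0408) ≈ 14.318 × 0.7830 ≈ 11.211 μg/mL.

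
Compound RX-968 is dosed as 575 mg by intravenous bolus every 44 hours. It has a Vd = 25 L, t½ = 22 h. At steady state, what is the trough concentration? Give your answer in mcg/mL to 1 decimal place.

τ = 44 h = 2 half-lives, so f = (1/2)^2 = 0.25.
Accumulation ratio R = 1/(1 − f) = 1/0.75 = 4/3.
Single-dose peak C₀ = D/Vd = 575/25 = 23 mcg/mL.
Steady-state peak Cmax,ss = C₀·R = 23 × 4/3 ≈ 30.667 mcg/mL.
Steady-state trough Cmin,ss = Cmax,ss·f ≈ 30.667 × 0.25 ≈ 7.667 mcg/mL.

7.7 mcg/mL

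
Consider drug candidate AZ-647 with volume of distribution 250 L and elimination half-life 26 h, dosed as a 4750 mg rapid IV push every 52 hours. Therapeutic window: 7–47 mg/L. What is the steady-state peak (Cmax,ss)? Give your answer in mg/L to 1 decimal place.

25.3 mg/L

The dosing interval is 2 half-lives, so f = 2^(−2) = 0.25.
Accumulation ratio R = 1/(1 − f) = 1/0.75 = 4/3.
Single-dose peak C₀ = D/Vd = 4750/250 = 19 mg/L.
Steady-state peak Cmax,ss = C₀·R = 19 × 4/3 ≈ 25.333 mg/L.
Peak 25.3 mg/L vs MTC 47 mg/L: below toxic threshold.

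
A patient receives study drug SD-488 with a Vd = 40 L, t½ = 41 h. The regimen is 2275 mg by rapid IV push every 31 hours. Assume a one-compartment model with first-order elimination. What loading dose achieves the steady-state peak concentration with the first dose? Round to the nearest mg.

f = (1/2)^(31/41) ≈ 0.592096; accumulation ratio R = 1/(1−f) ≈ 2.45156.
Loading dose to hit Cmax,ss on first dose: D_load = D_maint·R ≈ 2275 × 2.45156 ≈ 5577.30 mg.

5577 mg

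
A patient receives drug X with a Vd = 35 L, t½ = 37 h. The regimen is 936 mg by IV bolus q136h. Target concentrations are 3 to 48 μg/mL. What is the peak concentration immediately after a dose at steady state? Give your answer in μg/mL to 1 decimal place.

29.0 μg/mL

k = ln2/t½ = ln2/37 ≈ 0.018734 h⁻¹; fraction remaining f = e^(−kτ) = e^(−0.018734×136) ≈ 0.0783.
Accumulation ratio R = 1/(1 − f) ≈ 1/0.9217 ≈ 1.0850.
Single-dose peak C₀ = D/Vd = 936/35 ≈ 26.743 μg/mL.
Cmax,ss = C₀/(1 − f) ≈ 26.743/0.9217 ≈ 29.015 μg/mL.
Peak 29.0 μg/mL vs MTC 48 μg/mL: below toxic threshold.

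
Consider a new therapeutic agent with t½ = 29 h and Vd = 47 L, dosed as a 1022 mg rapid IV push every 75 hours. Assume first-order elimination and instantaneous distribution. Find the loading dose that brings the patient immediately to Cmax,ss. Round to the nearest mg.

f = (1/2)^(75/29) ≈ 0.166523; accumulation ratio R = 1/(1−f) ≈ 1.19979.
Loading dose to hit Cmax,ss on first dose: D_load = D_maint·R ≈ 1022 × 1.19979 ≈ 1226.19 mg.

1226 mg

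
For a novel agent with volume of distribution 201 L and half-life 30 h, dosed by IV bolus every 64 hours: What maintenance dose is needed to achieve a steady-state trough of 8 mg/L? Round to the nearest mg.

τ/t½ = 64/30 ≈ 2.1333, so f = (1/2)^(64/30) ≈ 0.227931.
Cmin,ss = (D/Vd)·f/(1−f), so D = Cmin,ss·Vd·(1−f)/f.
D = 8 × 201 × (1−f)/f ≈ 8 × 201 × 3.38729 ≈ 5446.76 mg.

5447 mg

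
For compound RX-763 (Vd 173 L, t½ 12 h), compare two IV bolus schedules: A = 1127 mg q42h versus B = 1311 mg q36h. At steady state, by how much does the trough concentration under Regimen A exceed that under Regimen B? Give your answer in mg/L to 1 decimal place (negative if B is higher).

Regimen A: f = (1/2)^(42/12) ≈ 0.0884; Cmin,ss = (1127/173)·f/(1−f) ≈ 0.632 mg/L.
Regimen B: f = (1/2)^(36/12) ≈ 0.1250; Cmin,ss = (1311/173)·f/(1−f) ≈ 1.083 mg/L.
Difference ≈ 0.632 − 1.083 ≈ -0.451 mg/L.

-0.5 mg/L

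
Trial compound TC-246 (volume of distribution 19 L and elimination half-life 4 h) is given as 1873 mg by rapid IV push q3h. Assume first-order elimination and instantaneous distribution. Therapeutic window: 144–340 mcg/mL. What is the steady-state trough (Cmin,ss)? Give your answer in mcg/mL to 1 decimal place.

144.6 mcg/mL

k = ln2/t½ = ln2/4 ≈ 0.173287 h⁻¹; fraction remaining f = e^(−kτ) = e^(−0.173287×3) ≈ 0.5946.
Each bolus raises the concentration by D/Vd = 1873/19 ≈ 98.579 mcg/mL.
Steady-state trough Cmin,ss = C₀·f/(1−f) ≈ 98.579 × 0.5946/0.4054 ≈ 144.586 mcg/mL.
Trough 144.6 mcg/mL vs MEC 144 mcg/mL: adequate.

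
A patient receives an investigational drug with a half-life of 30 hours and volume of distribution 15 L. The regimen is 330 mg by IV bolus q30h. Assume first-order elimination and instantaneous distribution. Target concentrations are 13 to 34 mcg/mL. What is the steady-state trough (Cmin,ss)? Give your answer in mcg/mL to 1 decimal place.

22.0 mcg/mL

The dosing interval is 1 half-life, so f = 2^(−1) = 0.5.
Accumulation ratio R = 1/(1 − f) = 1/0.5 = 2/1.
Single-dose peak C₀ = D/Vd = 330/15 = 22 mcg/mL.
Steady-state peak Cmax,ss = C₀·R = 22 × 2/1 ≈ 44.000 mcg/mL.
Steady-state trough Cmin,ss = Cmax,ss·f ≈ 44.000 × 0.5 ≈ 22.000 mcg/mL.
Trough 22.0 mcg/mL vs MEC 13 mcg/mL: adequate.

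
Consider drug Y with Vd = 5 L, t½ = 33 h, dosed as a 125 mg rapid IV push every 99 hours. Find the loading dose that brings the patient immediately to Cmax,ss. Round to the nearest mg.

f = (1/2)^(99/33) ≈ 0.125000; accumulation ratio R = 1/(1−f) ≈ 1.14286.
Loading dose to hit Cmax,ss on first dose: D_load = D_maint·R ≈ 125 × 1.14286 ≈ 142.86 mg.

143 mg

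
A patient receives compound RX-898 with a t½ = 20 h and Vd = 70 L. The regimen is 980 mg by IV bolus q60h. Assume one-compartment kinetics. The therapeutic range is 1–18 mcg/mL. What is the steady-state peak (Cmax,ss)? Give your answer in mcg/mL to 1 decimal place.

16.0 mcg/mL

The dosing interval is 3 half-lives, so f = 2^(−3) = 0.125.
At steady state, R = 1/(1 − 0.125) = 8/7.
Single-dose peak C₀ = D/Vd = 980/70 = 14 mcg/mL.
Steady-state peak Cmax,ss = C₀·R = 14 × 8/7 ≈ 16.000 mcg/mL.
Peak 16.0 mcg/mL vs MTC 18 mcg/mL: below toxic threshold.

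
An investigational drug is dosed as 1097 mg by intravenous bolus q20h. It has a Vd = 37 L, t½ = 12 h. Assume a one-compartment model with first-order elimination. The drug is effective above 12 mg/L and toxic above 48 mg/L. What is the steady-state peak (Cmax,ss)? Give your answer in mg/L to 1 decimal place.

k = ln2/t½ = ln2/12 ≈ 0.057762 h⁻¹; fraction remaining f = e^(−kτ) = e^(−0.057762×20) ≈ 0.3150.
At steady state, accumulation factor R = 1/(1 − e^(−kτ)) ≈ 1.4599.
Each bolus raises the concentration by D/Vd = 1097/37 ≈ 29.649 mg/L.
Steady-state peak Cmax,ss = C₀·R ≈ 29.649 × 1.4599 ≈ 43.285 mg/L.
Peak 43.3 mg/L vs MTC 48 mg/L: below toxic threshold.

43.3 mg/L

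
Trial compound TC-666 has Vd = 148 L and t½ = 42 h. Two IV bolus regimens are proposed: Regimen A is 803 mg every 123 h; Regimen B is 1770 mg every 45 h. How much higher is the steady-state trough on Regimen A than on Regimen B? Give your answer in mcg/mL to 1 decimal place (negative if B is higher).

-10.0 mcg/mL

Regimen A: f = (1/2)^(123/42) ≈ 0.1313; Cmin,ss = (803/148)·f/(1−f) ≈ 0.820 mcg/mL.
Regimen B: f = (1/2)^(45/42) ≈ 0.4758; Cmin,ss = (1770/148)·f/(1−f) ≈ 10.855 mcg/mL.
Difference ≈ 0.820 − 10.855 ≈ -10.035 mcg/mL.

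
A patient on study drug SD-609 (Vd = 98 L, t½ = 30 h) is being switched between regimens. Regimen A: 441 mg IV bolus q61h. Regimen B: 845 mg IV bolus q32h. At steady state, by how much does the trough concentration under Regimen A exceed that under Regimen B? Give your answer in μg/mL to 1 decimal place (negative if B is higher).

-6.4 μg/mL

Regimen A: f = (1/2)^(61/30) ≈ 0.2443; Cmin,ss = (441/98)·f/(1−f) ≈ 1.455 μg/mL.
Regimen B: f = (1/2)^(32/30) ≈ 0.4774; Cmin,ss = (845/98)·f/(1−f) ≈ 7.877 μg/mL.
Difference ≈ 1.455 − 7.877 ≈ -6.422 μg/mL.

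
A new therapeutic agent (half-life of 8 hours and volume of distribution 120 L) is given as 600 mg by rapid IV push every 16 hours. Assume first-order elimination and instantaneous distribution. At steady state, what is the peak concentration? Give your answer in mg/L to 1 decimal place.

The dosing interval is 2 half-lives, so f = 2^(−2) = 0.25.
At steady state, R = 1/(1 − 0.25) = 4/3.
Single-dose peak C₀ = D/Vd = 600/120 = 5 mg/L.
Steady-state peak Cmax,ss = C₀·R = 5 × 4/3 ≈ 6.667 mg/L.

6.7 mg/L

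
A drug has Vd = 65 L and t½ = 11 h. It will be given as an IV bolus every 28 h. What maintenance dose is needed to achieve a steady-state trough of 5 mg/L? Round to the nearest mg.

1572 mg

τ/t½ = 28/11 ≈ 2.5455, so f = (1/2)^(28/11) ≈ 0.171294.
Cmin,ss = (D/Vd)·f/(1−f), so D = Cmin,ss·Vd·(1−f)/f.
D = 5 × 65 × (1−f)/f ≈ 5 × 65 × 4.83792 ≈ 1572.32 mg.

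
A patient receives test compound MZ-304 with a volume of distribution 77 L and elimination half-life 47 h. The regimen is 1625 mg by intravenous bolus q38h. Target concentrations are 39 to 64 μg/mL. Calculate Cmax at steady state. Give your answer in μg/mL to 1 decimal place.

k = ln2/t½ = ln2/47 ≈ 0.014748 h⁻¹; fraction remaining f = e^(−kτ) = e^(−0.014748×38) ≈ 0.5710.
At steady state, accumulation factor R = 1/(1 − e^(−kτ)) ≈ 2.3310.
Each bolus raises the concentration by D/Vd = 1625/77 ≈ 21.104 μg/mL.
Steady-state peak Cmax,ss = C₀·R ≈ 21.104 × 2.3310 ≈ 49.193 μg/mL.
Peak 49.2 μg/mL vs MTC 64 μg/mL: below toxic threshold.

49.2 μg/mL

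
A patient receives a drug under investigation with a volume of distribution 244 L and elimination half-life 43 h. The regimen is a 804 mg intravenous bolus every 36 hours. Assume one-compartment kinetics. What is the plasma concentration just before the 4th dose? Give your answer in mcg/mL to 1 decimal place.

f = (1/2)^(τ/t½) = (1/2)^(36/43) ≈ 0.5597.
C₀ = D/Vd = 804/244 ≈ 3.295 mcg/mL.
Before the 4th dose, 3 doses have been given. Superposition: Cmin = C₀·(f + f² + … + f^3).
≈ 3.295 × (0.5597 + 0.3133 + 0.1753) ≈ 3.295 × 1.0483 ≈ 3.454 mcg/mL.

3.5 mcg/mL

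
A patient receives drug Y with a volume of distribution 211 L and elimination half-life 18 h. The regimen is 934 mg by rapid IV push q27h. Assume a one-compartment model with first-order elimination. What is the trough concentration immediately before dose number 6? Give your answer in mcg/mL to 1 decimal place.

f = (1/2)^(τ/t½) = (1/2)^(27/18) ≈ 0.3536.
C₀ = D/Vd = 934/211 ≈ 4.427 mcg/mL.
Before the 6th dose, 5 doses have been given. Superposition: Cmin = C₀·(f + f² + … + f^5).
≈ 4.427 × (0.3536 + 0.1250 + 0.0442 + 0.0156 + 0.0055) ≈ 4.427 × 0.5439 ≈ 2.408 mcg/mL.

2.4 mcg/mL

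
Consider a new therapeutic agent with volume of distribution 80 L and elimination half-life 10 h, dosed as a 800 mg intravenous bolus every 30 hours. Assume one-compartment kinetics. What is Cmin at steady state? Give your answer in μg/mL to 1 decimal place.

1.4 μg/mL

τ = 30 h = 3 half-lives, so f = (1/2)^3 = 0.125.
Accumulation ratio R = 1/(1 − f) = 1/0.875 = 8/7.
Single-dose peak C₀ = D/Vd = 800/80 = 10 μg/mL.
Steady-state peak Cmax,ss = C₀·R = 10 × 8/7 ≈ 11.429 μg/mL.
Steady-state trough Cmin,ss = Cmax,ss·f ≈ 11.429 × 0.125 ≈ 1.429 μg/mL.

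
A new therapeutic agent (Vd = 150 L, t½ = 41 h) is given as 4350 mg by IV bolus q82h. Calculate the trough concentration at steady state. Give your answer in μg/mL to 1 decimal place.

τ = 82 h = 2 half-lives, so f = (1/2)^2 = 0.25.
Accumulation ratio R = 1/(1 − f) = 1/0.75 = 4/3.
Single-dose peak C₀ = D/Vd = 4350/150 = 29 μg/mL.
Steady-state peak Cmax,ss = C₀·R = 29 × 4/3 ≈ 38.667 μg/mL.
Steady-state trough Cmin,ss = Cmax,ss·f ≈ 38.667 × 0.25 ≈ 9.667 μg/mL.

9.7 μg/mL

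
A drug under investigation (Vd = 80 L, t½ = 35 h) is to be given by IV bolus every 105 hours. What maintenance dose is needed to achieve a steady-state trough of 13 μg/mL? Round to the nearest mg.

τ/t½ = 105/35 ≈ 3, so f = (1/2)^(105/35) ≈ 0.125000.
Cmin,ss = (D/Vd)·f/(1−f), so D = Cmin,ss·Vd·(1−f)/f.
D = 13 × 80 × (1−f)/f ≈ 13 × 80 × 7.00000 ≈ 7280.00 mg.

7280 mg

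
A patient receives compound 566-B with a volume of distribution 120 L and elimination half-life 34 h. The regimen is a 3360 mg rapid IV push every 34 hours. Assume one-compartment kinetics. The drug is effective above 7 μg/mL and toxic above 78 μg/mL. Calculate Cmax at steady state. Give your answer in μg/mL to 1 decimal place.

τ = 34 h = 1 half-life, so f = (1/2)^1 = 0.5.
At steady state, R = 1/(1 − 0.5) = 2/1.
Single-dose peak C₀ = D/Vd = 3360/120 = 28 μg/mL.
Steady-state peak Cmax,ss = C₀·R = 28 × 2/1 ≈ 56.000 μg/mL.
Peak 56.0 μg/mL vs MTC 78 μg/mL: below toxic threshold.

56.0 μg/mL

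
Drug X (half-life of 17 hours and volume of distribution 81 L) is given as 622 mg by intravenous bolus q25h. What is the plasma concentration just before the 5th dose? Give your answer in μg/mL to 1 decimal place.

f = (1/2)^(τ/t½) = (1/2)^(25/17) ≈ 0.3608.
C₀ = D/Vd = 622/81 ≈ 7.679 μg/mL.
Before the 5th dose, 4 doses have been given. Superposition: Cmin = C₀·(f + f² + … + f^4).
≈ 7.679 × (0.3608 + 0.1302 + 0.0470 + 0.0169) ≈ 7.679 × 0.5549 ≈ 4.261 μg/mL.

4.3 μg/mL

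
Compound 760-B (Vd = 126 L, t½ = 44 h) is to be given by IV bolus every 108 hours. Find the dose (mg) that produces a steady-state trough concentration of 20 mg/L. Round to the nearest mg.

τ/t½ = 108/44 ≈ 2.4545, so f = (1/2)^(108/44) ≈ 0.182435.
Cmin,ss = (D/Vd)·f/(1−f), so D = Cmin,ss·Vd·(1−f)/f.
D = 20 × 126 × (1−f)/f ≈ 20 × 126 × 4.48140 ≈ 11293.13 mg.

11293 mg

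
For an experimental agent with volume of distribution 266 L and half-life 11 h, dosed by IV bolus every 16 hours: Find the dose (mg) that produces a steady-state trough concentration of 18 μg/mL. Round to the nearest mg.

τ/t½ = 16/11 ≈ 1.4545, so f = (1/2)^(16/11) ≈ 0.364870.
Cmin,ss = (D/Vd)·f/(1−f), so D = Cmin,ss·Vd·(1−f)/f.
D = 18 × 266 × (1−f)/f ≈ 18 × 266 × 1.74070 ≈ 8334.47 mg.

8334 mg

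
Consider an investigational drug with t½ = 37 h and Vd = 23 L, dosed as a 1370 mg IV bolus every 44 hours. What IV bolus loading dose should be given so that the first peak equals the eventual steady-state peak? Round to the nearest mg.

f = (1/2)^(44/37) ≈ 0.438549; accumulation ratio R = 1/(1−f) ≈ 1.78110.
Loading dose to hit Cmax,ss on first dose: D_load = D_maint·R ≈ 1370 × 1.78110 ≈ 2440.11 mg.

2440 mg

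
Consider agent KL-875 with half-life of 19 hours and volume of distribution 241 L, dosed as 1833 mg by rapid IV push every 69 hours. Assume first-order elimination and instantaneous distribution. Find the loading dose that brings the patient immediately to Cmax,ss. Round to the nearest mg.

1994 mg

f = (1/2)^(69/19) ≈ 0.080684; accumulation ratio R = 1/(1−f) ≈ 1.08777.
Loading dose to hit Cmax,ss on first dose: D_load = D_maint·R ≈ 1833 × 1.08777 ≈ 1993.88 mg.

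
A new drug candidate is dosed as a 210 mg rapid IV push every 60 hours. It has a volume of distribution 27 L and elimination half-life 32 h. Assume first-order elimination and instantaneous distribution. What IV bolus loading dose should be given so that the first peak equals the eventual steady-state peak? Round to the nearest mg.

f = (1/2)^(60/32) ≈ 0.272627; accumulation ratio R = 1/(1−f) ≈ 1.37481.
Loading dose to hit Cmax,ss on first dose: D_load = D_maint·R ≈ 210 × 1.37481 ≈ 288.71 mg.

289 mg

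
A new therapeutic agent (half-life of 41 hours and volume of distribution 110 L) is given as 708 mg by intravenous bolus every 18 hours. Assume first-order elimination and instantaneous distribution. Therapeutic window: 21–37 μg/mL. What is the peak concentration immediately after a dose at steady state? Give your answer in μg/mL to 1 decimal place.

k = ln2/t½ = ln2/41 ≈ 0.016906 h⁻¹; fraction remaining f = e^(−kτ) = e^(−0.016906×18) ≈ 0.7376.
Accumulation ratio R = 1/(1 − f) ≈ 1/0.2624 ≈ 3.8110.
Each bolus raises the concentration by D/Vd = 708/110 ≈ 6.436 μg/mL.
Steady-state peak Cmax,ss = C₀·R ≈ 6.436 × 3.8110 ≈ 24.528 μg/mL.
Peak 24.5 μg/mL vs MTC 37 μg/mL: below toxic threshold.

24.5 μg/mL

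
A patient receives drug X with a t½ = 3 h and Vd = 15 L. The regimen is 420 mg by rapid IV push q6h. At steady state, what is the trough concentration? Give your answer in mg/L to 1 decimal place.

τ = 6 h = 2 half-lives, so f = (1/2)^2 = 0.25.
At steady state, R = 1/(1 − 0.25) = 4/3.
Single-dose peak C₀ = D/Vd = 420/15 = 28 mg/L.
Steady-state peak Cmax,ss = C₀·R = 28 × 4/3 ≈ 37.333 mg/L.
Steady-state trough Cmin,ss = Cmax,ss·f ≈ 37.333 × 0.25 ≈ 9.333 mg/L.

9.3 mg/L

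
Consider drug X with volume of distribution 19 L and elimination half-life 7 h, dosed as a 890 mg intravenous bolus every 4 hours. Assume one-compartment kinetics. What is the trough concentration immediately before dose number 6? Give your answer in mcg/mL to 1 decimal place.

83.1 mcg/mL

f = (1/2)^(τ/t½) = (1/2)^(4/7) ≈ 0.6730.
C₀ = D/Vd = 890/19 ≈ 46.842 mcg/mL.
Before the 6th dose, 5 doses have been given. Superposition: Cmin = C₀·(f + f² + … + f^5).
≈ 46.842 × (0.6730 + 0.4529 + 0.3048 + 0.2051 + 0.1381) ≈ 46.842 × 1.7739 ≈ 83.093 mcg/mL.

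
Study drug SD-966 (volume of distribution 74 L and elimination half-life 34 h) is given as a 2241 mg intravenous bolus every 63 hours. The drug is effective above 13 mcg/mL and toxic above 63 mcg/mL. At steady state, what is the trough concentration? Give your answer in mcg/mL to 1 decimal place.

11.6 mcg/mL

Over one 63-h interval, 63/34 ≈ 1.8529 half-lives elapse, leaving f ≈ 0.2768 of each dose.
At steady state, accumulation factor R = 1/(1 − e^(−kτ)) ≈ 1.3827.
Single-dose peak C₀ = D/Vd = 2241/74 ≈ 30.284 mcg/mL.
Cmax,ss = C₀/(1 − f) ≈ 30.284/0.7232 ≈ 41.875 mcg/mL.
Steady-state trough Cmin,ss = Cmax,ss·f ≈ 41.875 × 0.2768 ≈ 11.591 mcg/mL.
Trough 11.6 mcg/mL vs MEC 13 mcg/mL: subtherapeutic.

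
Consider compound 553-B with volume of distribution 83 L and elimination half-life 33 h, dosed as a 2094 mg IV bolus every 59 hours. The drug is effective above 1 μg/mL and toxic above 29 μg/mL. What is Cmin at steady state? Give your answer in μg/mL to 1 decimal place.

10.3 μg/mL

k = ln2/t½ = ln2/33 ≈ 0.021004 h⁻¹; fraction remaining f = e^(−kτ) = e^(−0.021004×59) ≈ 0.2896.
At steady state, accumulation factor R = 1/(1 − e^(−kτ)) ≈ 1.4077.
Single-dose peak C₀ = D/Vd = 2094/83 ≈ 25.229 μg/mL.
Steady-state peak Cmax,ss = C₀·R ≈ 25.229 × 1.4077 ≈ 35.515 μg/mL.
Steady-state trough Cmin,ss = Cmax,ss·f ≈ 35.515 × 0.2896 ≈ 10.285 μg/mL.
Trough 10.3 μg/mL vs MEC 1 μg/mL: adequate.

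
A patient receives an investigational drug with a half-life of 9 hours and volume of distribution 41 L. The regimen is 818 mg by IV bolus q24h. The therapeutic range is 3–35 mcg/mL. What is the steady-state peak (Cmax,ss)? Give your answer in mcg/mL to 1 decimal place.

23.7 mcg/mL

Over one 24-h interval, 24/9 ≈ 2.6667 half-lives elapse, leaving f ≈ 0.1575 of each dose.
Accumulation ratio R = 1/(1 − f) ≈ 1/0.8425 ≈ 1.1869.
Each bolus raises the concentration by D/Vd = 818/41 ≈ 19.951 mcg/mL.
Steady-state peak Cmax,ss = C₀·R ≈ 19.951 × 1.1869 ≈ 23.680 mcg/mL.
Peak 23.7 mcg/mL vs MTC 35 mcg/mL: below toxic threshold.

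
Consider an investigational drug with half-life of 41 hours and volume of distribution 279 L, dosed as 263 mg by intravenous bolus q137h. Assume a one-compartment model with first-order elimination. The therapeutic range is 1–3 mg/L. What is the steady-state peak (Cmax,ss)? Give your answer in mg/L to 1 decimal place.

Over one 137-h interval, 137/41 ≈ 3.3415 half-lives elapse, leaving f ≈ 0.0987 of each dose.
At steady state, accumulation factor R = 1/(1 − e^(−kτ)) ≈ 1.1095.
Single-dose peak C₀ = D/Vd = 263/279 ≈ 0.943 mg/L.
Steady-state peak Cmax,ss = C₀·R ≈ 0.943 × 1.1095 ≈ 1.046 mg/L.
Peak 1.0 mg/L vs MTC 3 mg/L: below toxic threshold.

1.0 mg/L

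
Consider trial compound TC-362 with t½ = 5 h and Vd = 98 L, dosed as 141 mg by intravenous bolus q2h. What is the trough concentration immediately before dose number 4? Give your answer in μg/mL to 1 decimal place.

2.5 μg/mL

f = (1/2)^(τ/t½) = (1/2)^(2/5) ≈ 0.7579.
C₀ = D/Vd = 141/98 ≈ 1.439 μg/mL.
Before the 4th dose, 3 doses have been given. Superposition: Cmin = C₀·(f + f² + … + f^3).
≈ 1.439 × (0.7579 + 0.5744 + 0.4353) ≈ 1.439 × 1.7676 ≈ 2.544 μg/mL.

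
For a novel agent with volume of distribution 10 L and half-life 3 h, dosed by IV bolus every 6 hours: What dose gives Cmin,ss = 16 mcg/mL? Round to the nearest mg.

τ/t½ = 6/3 ≈ 2, so f = (1/2)^(6/3) ≈ 0.250000.
Cmin,ss = (D/Vd)·f/(1−f), so D = Cmin,ss·Vd·(1−f)/f.
D = 16 × 10 × (1−f)/f ≈ 16 × 10 × 3.00000 ≈ 480.00 mg.

480 mg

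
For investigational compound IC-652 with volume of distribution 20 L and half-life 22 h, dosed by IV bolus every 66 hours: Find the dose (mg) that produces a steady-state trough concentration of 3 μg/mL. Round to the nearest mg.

τ/t½ = 66/22 ≈ 3, so f = (1/2)^(66/22) ≈ 0.125000.
Cmin,ss = (D/Vd)·f/(1−f), so D = Cmin,ss·Vd·(1−f)/f.
D = 3 × 20 × (1−f)/f ≈ 3 × 20 × 7.00000 ≈ 420.00 mg.

420 mg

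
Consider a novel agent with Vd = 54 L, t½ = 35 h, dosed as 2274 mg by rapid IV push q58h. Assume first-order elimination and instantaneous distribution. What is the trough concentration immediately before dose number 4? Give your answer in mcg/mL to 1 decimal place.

18.9 mcg/mL

f = (1/2)^(τ/t½) = (1/2)^(58/35) ≈ 0.3171.
C₀ = D/Vd = 2274/54 ≈ 42.111 mcg/mL.
Before the 4th dose, 3 doses have been given. Superposition: Cmin = C₀·(f + f² + … + f^3).
≈ 42.111 × (0.3171 + 0.1006 + 0.0319) ≈ 42.111 × 0.4496 ≈ 18.933 mcg/mL.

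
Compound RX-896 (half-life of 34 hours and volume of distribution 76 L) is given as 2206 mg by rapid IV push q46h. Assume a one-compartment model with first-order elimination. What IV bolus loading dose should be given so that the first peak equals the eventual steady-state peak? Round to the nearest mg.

3625 mg

f = (1/2)^(46/34) ≈ 0.391493; accumulation ratio R = 1/(1−f) ≈ 1.64337.
Loading dose to hit Cmax,ss on first dose: D_load = D_maint·R ≈ 2206 × 1.64337 ≈ 3625.27 mg.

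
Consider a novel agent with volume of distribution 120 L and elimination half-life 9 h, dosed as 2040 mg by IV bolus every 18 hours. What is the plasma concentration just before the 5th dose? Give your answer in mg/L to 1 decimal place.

5.6 mg/L

f = (1/2)^(τ/t½) = (1/2)^(18/9) ≈ 0.2500.
C₀ = D/Vd = 2040/120 ≈ 17.000 mg/L.
Before the 5th dose, 4 doses have been given. Superposition: Cmin = C₀·(f + f² + … + f^4).
≈ 17.000 × (0.2500 + 0.0625 + 0.0156 + 0.0039) ≈ 17.000 × 0.3320 ≈ 5.644 mg/L.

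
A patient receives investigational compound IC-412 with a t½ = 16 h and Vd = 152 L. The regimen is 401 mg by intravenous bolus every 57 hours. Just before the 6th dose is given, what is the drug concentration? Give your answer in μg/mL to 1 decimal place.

f = (1/2)^(τ/t½) = (1/2)^(57/16) ≈ 0.0846.
C₀ = D/Vd = 401/152 ≈ 2.638 μg/mL.
Before the 6th dose, 5 doses have been given. Superposition: Cmin = C₀·(f + f² + … + f^5).
≈ 2.638 × (0.0846 + 0.0072 + 0.0006 + 0.0001 + 0.0000) ≈ 2.638 × 0.0925 ≈ 0.244 μg/mL.

0.2 μg/mL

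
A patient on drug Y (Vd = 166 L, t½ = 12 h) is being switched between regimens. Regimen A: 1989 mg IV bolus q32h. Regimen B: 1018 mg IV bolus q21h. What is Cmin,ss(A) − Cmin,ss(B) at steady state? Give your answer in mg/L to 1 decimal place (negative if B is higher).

-0.4 mg/L

Regimen A: f = (1/2)^(32/12) ≈ 0.1575; Cmin,ss = (1989/166)·f/(1−f) ≈ 2.240 mg/L.
Regimen B: f = (1/2)^(21/12) ≈ 0.2973; Cmin,ss = (1018/166)·f/(1−f) ≈ 2.595 mg/L.
Difference ≈ 2.240 − 2.595 ≈ -0.355 mg/L.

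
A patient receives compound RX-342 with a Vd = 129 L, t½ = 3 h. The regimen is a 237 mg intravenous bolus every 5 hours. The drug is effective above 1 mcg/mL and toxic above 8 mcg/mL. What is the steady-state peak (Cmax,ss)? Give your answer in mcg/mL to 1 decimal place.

k = ln2/t½ = ln2/3 ≈ 0.231049 h⁻¹; fraction remaining f = e^(−kτ) = e^(−0.231049×5) ≈ 0.3150.
At steady state, accumulation factor R = 1/(1 − e^(−kτ)) ≈ 1.4599.
Single-dose peak C₀ = D/Vd = 237/129 ≈ 1.837 mcg/mL.
Steady-state peak Cmax,ss = C₀·R ≈ 1.837 × 1.4599 ≈ 2.682 mcg/mL.
Peak 2.7 mcg/mL vs MTC 8 mcg/mL: below toxic threshold.

2.7 mcg/mL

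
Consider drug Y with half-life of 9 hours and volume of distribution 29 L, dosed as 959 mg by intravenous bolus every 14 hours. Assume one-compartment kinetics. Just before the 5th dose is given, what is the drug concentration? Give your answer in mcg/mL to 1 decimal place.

16.8 mcg/mL

f = (1/2)^(τ/t½) = (1/2)^(14/9) ≈ 0.3402.
C₀ = D/Vd = 959/29 ≈ 33.069 mcg/mL.
Before the 5th dose, 4 doses have been given. Superposition: Cmin = C₀·(f + f² + … + f^4).
≈ 33.069 × (0.3402 + 0.1157 + 0.0394 + 0.0134) ≈ 33.069 × 0.5087 ≈ 16.822 mcg/mL.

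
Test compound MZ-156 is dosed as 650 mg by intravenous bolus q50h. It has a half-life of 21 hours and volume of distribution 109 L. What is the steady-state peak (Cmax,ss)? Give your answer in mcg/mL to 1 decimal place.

Over one 50-h interval, 50/21 ≈ 2.381 half-lives elapse, leaving f ≈ 0.1920 of each dose.
Accumulation ratio R = 1/(1 − f) ≈ 1/0.8080 ≈ 1.2376.
Single-dose peak C₀ = D/Vd = 650/109 ≈ 5.963 mcg/mL.
Steady-state peak Cmax,ss = C₀·R ≈ 5.963 × 1.2376 ≈ 7.380 mcg/mL.

7.4 mcg/mL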